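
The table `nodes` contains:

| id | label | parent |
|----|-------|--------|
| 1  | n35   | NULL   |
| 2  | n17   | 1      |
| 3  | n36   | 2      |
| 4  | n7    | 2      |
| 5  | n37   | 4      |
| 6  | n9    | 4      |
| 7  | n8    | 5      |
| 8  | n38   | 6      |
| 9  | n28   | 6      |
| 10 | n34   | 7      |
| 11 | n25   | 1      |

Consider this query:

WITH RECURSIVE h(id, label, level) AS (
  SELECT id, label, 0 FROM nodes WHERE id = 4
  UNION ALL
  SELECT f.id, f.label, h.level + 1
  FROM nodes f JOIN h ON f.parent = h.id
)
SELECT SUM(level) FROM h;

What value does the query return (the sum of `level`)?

11

Base: id=4 (n7) at level 0.
Iteration 1: rows with parent in {4} -> n37 (id 5, level 1), n9 (id 6, level 1).
Iteration 2: rows with parent in {5,6} -> n8 (id 7, level 2), n38 (id 8, level 2), n28 (id 9, level 2).
Iteration 3: rows with parent in {7,8,9} -> n34 (id 10, level 3).
Iteration 4: no rows with parent in {10}; recursion stops.
SUM(level) = 0 + 1 + 1 + 2 + 2 + 2 + 3 = 11.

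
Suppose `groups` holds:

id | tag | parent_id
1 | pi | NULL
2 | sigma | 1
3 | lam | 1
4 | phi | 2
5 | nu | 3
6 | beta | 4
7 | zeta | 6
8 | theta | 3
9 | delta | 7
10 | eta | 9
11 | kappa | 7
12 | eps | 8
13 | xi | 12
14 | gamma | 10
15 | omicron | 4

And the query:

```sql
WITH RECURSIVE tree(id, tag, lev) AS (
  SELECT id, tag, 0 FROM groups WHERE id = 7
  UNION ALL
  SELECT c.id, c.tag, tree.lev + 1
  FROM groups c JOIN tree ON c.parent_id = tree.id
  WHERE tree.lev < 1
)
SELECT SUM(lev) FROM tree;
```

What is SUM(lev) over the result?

2

Base: id=7 (zeta) at lev 0.
Iteration 1: rows with parent_id in {7} -> delta (id 9, lev 1), kappa (id 11, lev 1).
Iteration 2: lev < 1 fails for all current rows; recursion stops.
SUM(lev) = 0 + 1 + 1 = 2.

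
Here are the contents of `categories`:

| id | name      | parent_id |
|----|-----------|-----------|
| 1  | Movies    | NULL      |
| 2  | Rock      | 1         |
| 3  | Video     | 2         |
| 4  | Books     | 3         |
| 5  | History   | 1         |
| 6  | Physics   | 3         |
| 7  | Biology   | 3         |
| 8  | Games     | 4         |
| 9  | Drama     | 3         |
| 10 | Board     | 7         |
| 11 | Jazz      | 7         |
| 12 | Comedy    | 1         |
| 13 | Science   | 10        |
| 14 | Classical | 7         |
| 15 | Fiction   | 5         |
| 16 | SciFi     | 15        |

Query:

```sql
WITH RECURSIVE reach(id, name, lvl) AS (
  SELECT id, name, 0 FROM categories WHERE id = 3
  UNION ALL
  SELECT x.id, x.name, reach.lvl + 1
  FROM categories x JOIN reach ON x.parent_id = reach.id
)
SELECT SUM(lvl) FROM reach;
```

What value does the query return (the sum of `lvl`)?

Base: id=3 (Video) at lvl 0.
Iteration 1: rows with parent_id in {3} -> Books (id 4, lvl 1), Physics (id 6, lvl 1), Biology (id 7, lvl 1), Drama (id 9, lvl 1).
Iteration 2: rows with parent_id in {4,6,7,9} -> Games (id 8, lvl 2), Board (id 10, lvl 2), Jazz (id 11, lvl 2), Classical (id 14, lvl 2).
Iteration 3: rows with parent_id in {8,10,11,14} -> Science (id 13, lvl 3).
Iteration 4: no rows with parent_id in {13}; recursion stops.
SUM(lvl) = 0 + 1 + 1 + 1 + 1 + 2 + 2 + 2 + 2 + 3 = 15.

15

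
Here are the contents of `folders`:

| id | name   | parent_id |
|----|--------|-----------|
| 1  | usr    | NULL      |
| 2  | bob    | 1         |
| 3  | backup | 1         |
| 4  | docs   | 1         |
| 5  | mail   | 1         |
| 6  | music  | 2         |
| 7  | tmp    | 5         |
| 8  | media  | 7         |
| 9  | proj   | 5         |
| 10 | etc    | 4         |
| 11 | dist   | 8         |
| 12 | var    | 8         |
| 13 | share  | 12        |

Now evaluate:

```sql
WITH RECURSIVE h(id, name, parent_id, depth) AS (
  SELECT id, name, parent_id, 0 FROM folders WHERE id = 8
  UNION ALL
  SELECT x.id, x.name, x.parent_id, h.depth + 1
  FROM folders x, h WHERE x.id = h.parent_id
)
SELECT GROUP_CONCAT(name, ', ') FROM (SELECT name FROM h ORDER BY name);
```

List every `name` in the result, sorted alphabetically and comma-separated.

mail, media, tmp, usr

Base: id=8 (media), parent_id=7, depth 0.
Iteration 1: join on id=7 -> tmp (id 7, parent_id=5, depth 1).
Iteration 2: join on id=5 -> mail (id 5, parent_id=1, depth 2).
Iteration 3: join on id=1 -> usr (id 1, parent_id=NULL, depth 3).
Iteration 4: parent_id is NULL; no match; recursion stops.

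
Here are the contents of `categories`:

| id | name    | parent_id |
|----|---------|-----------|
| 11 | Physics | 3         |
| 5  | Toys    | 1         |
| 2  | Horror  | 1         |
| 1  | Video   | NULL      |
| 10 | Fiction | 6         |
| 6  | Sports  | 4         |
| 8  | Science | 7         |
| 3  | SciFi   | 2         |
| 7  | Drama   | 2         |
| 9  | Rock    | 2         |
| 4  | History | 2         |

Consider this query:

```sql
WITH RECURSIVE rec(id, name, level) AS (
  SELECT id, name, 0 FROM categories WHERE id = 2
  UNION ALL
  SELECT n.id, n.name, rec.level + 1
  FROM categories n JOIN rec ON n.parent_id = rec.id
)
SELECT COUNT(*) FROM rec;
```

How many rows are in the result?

9

Base: id=2 (Horror) at level 0.
Iteration 1: rows with parent_id in {2} -> SciFi (id 3, level 1), History (id 4, level 1), Drama (id 7, level 1), Rock (id 9, level 1).
Iteration 2: rows with parent_id in {3,4,7,9} -> Sports (id 6, level 2), Science (id 8, level 2), Physics (id 11, level 2).
Iteration 3: rows with parent_id in {6,8,11} -> Fiction (id 10, level 3).
Iteration 4: no rows with parent_id in {10}; recursion stops.
Total rows emitted: 9.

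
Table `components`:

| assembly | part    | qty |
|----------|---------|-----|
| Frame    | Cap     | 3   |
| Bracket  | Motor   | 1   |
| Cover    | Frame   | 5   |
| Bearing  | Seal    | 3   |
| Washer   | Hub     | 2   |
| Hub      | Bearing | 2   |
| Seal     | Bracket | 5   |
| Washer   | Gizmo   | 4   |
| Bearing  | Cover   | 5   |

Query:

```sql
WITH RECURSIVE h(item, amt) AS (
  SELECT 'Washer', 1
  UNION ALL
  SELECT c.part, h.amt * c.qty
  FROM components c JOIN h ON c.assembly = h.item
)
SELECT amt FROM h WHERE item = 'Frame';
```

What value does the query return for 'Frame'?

100

Base: (Washer, amt=1).
Iteration 1: components of {Washer} -> Gizmo = 1*4 = 4, Hub = 1*2 = 2.
Iteration 2: components of {Gizmo,Hub} -> Bearing = 2*2 = 4.
Iteration 3: components of {Bearing} -> Cover = 4*5 = 20, Seal = 4*3 = 12.
Iteration 4: components of {Cover,Seal} -> Bracket = 12*5 = 60, Frame = 20*5 = 100.
Iteration 5: components of {Bracket,Frame} -> Cap = 100*3 = 300, Motor = 60*1 = 60.
Iteration 6: no further components; recursion stops.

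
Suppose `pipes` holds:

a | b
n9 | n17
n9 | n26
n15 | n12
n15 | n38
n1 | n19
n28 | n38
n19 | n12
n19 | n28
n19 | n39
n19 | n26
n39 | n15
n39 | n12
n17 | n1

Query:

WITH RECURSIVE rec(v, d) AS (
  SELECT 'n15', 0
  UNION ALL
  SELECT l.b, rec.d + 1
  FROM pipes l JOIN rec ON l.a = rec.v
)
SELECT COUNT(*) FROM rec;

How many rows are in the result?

3

Base: (n15, d=0).
Iteration 1: edges from {n15} -> (n12, d=1), (n38, d=1).
Iteration 2: no outgoing edges from {n12,n38}; recursion stops.
Total rows emitted: 3.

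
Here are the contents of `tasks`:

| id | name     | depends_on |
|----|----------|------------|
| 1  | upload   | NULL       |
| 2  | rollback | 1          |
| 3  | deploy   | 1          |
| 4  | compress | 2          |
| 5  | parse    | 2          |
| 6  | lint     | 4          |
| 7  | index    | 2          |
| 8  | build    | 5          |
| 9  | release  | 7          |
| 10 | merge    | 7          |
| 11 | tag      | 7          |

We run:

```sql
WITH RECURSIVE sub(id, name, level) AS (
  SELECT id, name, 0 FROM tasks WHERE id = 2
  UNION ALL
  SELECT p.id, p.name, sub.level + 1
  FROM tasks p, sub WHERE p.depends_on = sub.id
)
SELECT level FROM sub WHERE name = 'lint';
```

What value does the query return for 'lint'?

2

Base: id=2 (rollback) at level 0.
Iteration 1: rows with depends_on in {2} -> compress (id 4, level 1), parse (id 5, level 1), index (id 7, level 1).
Iteration 2: rows with depends_on in {4,5,7} -> lint (id 6, level 2), build (id 8, level 2), release (id 9, level 2), merge (id 10, level 2), tag (id 11, level 2).
Iteration 3: no rows with depends_on in {6,8,9,10,11}; recursion stops.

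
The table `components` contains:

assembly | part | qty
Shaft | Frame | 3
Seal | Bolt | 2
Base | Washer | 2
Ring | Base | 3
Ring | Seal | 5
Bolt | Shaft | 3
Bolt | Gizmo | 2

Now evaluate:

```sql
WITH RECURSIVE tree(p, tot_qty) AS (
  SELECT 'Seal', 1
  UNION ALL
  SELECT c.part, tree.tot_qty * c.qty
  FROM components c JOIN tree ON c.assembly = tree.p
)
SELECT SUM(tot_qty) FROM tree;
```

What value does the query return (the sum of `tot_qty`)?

31

Base: (Seal, tot_qty=1).
Iteration 1: components of {Seal} -> Bolt = 1*2 = 2.
Iteration 2: components of {Bolt} -> Gizmo = 2*2 = 4, Shaft = 2*3 = 6.
Iteration 3: components of {Gizmo,Shaft} -> Frame = 6*3 = 18.
Iteration 4: no further components; recursion stops.
SUM(tot_qty) = 1 + 2 + 6 + 4 + 18 = 31.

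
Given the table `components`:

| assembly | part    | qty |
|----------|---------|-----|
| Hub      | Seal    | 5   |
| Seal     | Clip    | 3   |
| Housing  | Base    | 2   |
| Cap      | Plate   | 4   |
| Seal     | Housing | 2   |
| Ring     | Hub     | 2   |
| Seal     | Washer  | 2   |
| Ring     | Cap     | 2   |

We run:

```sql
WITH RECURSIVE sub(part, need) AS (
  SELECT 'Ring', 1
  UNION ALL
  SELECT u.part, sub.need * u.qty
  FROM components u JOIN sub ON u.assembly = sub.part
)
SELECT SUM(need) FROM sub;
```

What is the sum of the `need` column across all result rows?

133

Base: (Ring, need=1).
Iteration 1: components of {Ring} -> Cap = 1*2 = 2, Hub = 1*2 = 2.
Iteration 2: components of {Cap,Hub} -> Plate = 2*4 = 8, Seal = 2*5 = 10.
Iteration 3: components of {Plate,Seal} -> Clip = 10*3 = 30, Housing = 10*2 = 20, Washer = 10*2 = 20.
Iteration 4: components of {Clip,Housing,Washer} -> Base = 20*2 = 40.
Iteration 5: no further components; recursion stops.
SUM(need) = 1 + 2 + 2 + 10 + 8 + 20 + 20 + 30 + 40 = 133.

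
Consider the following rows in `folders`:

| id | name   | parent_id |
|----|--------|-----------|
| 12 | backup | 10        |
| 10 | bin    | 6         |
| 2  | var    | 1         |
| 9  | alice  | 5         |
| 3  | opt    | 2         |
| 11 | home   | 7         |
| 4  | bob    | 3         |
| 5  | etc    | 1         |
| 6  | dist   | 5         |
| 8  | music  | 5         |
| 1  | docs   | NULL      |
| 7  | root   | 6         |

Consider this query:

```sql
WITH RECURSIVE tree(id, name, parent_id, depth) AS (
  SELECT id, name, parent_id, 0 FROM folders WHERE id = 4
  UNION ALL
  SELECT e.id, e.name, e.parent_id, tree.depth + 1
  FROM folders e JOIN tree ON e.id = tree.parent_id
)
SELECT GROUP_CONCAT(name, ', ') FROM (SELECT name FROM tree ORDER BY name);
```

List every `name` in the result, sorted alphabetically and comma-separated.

bob, docs, opt, var

Base: id=4 (bob), parent_id=3, depth 0.
Iteration 1: join on id=3 -> opt (id 3, parent_id=2, depth 1).
Iteration 2: join on id=2 -> var (id 2, parent_id=1, depth 2).
Iteration 3: join on id=1 -> docs (id 1, parent_id=NULL, depth 3).
Iteration 4: parent_id is NULL; no match; recursion stops.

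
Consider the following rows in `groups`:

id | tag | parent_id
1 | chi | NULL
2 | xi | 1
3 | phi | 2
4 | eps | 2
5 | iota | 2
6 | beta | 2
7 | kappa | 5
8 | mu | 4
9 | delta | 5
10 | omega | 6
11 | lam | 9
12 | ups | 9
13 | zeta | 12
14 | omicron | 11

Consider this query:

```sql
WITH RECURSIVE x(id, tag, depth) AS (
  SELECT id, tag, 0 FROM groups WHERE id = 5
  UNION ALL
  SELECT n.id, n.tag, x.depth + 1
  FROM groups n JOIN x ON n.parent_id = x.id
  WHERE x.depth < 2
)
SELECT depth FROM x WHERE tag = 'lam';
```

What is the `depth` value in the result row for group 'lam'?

2

Base: id=5 (iota) at depth 0.
Iteration 1: rows with parent_id in {5} -> kappa (id 7, depth 1), delta (id 9, depth 1).
Iteration 2: rows with parent_id in {7,9} -> lam (id 11, depth 2), ups (id 12, depth 2).
Iteration 3: depth < 2 fails for all current rows; recursion stops.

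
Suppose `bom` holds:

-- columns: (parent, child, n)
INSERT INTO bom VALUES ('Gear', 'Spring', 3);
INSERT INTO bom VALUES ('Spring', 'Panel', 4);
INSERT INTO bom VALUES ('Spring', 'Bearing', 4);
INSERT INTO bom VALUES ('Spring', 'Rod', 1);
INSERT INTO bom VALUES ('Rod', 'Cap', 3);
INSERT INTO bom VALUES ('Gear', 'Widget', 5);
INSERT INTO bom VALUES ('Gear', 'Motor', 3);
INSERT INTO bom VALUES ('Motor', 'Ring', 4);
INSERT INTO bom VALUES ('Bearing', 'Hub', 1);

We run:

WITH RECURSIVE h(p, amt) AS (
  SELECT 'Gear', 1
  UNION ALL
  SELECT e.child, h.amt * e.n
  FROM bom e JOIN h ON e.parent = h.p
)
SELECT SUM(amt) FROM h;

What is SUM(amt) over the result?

Base: (Gear, amt=1).
Iteration 1: components of {Gear} -> Motor = 1*3 = 3, Spring = 1*3 = 3, Widget = 1*5 = 5.
Iteration 2: components of {Motor,Spring,Widget} -> Bearing = 3*4 = 12, Panel = 3*4 = 12, Ring = 3*4 = 12, Rod = 3*1 = 3.
Iteration 3: components of {Bearing,Panel,Ring,Rod} -> Cap = 3*3 = 9, Hub = 12*1 = 12.
Iteration 4: no further components; recursion stops.
SUM(amt) = 1 + 3 + 5 + 3 + 12 + 12 + 3 + 12 + 12 + 9 = 72.

72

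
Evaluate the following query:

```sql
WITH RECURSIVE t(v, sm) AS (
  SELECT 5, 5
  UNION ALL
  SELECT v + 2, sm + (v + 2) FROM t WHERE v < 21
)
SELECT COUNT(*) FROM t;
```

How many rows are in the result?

9

Base: v=5, sm=5.
Iteration 1: 5 < 21 holds -> v = 5 + 2 = 7, sm = 5 + 7 = 12.
Iteration 2: 7 < 21 holds -> v = 7 + 2 = 9, sm = 12 + 9 = 21.
Iteration 3: 9 < 21 holds -> v = 9 + 2 = 11, sm = 21 + 11 = 32.
Iteration 4: 11 < 21 holds -> v = 11 + 2 = 13, sm = 32 + 13 = 45.
Iteration 5: 13 < 21 holds -> v = 13 + 2 = 15, sm = 45 + 15 = 60.
Iteration 6: 15 < 21 holds -> v = 15 + 2 = 17, sm = 60 + 17 = 77.
Iteration 7: 17 < 21 holds -> v = 17 + 2 = 19, sm = 77 + 19 = 96.
Iteration 8: 19 < 21 holds -> v = 19 + 2 = 21, sm = 96 + 21 = 117.
Iteration 9: 21 < 21 fails; recursion stops.
Total rows emitted: 9.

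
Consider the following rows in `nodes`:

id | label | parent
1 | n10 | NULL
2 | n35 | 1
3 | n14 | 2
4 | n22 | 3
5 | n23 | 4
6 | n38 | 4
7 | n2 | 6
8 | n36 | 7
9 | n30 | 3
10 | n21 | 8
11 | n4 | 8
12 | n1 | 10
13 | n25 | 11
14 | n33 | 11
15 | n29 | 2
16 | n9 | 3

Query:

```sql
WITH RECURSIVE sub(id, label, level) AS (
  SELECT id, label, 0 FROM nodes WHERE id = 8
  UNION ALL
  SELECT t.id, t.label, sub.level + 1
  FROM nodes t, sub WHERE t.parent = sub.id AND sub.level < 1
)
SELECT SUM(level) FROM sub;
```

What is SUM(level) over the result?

Base: id=8 (n36) at level 0.
Iteration 1: rows with parent in {8} -> n21 (id 10, level 1), n4 (id 11, level 1).
Iteration 2: level < 1 fails for all current rows; recursion stops.
SUM(level) = 0 + 1 + 1 = 2.

2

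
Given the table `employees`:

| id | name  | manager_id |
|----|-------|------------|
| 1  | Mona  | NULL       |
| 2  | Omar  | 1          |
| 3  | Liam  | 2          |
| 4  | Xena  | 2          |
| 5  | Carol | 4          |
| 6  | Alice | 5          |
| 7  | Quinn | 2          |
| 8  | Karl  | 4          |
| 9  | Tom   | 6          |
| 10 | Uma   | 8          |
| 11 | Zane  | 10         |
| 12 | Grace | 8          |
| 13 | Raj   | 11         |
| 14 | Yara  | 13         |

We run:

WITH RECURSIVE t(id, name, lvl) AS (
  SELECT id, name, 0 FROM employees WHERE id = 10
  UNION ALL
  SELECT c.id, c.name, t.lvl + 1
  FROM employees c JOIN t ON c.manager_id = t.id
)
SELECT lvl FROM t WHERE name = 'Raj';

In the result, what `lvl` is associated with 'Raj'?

Base: id=10 (Uma) at lvl 0.
Iteration 1: rows with manager_id in {10} -> Zane (id 11, lvl 1).
Iteration 2: rows with manager_id in {11} -> Raj (id 13, lvl 2).
Iteration 3: rows with manager_id in {13} -> Yara (id 14, lvl 3).
Iteration 4: no rows with manager_id in {14}; recursion stops.

2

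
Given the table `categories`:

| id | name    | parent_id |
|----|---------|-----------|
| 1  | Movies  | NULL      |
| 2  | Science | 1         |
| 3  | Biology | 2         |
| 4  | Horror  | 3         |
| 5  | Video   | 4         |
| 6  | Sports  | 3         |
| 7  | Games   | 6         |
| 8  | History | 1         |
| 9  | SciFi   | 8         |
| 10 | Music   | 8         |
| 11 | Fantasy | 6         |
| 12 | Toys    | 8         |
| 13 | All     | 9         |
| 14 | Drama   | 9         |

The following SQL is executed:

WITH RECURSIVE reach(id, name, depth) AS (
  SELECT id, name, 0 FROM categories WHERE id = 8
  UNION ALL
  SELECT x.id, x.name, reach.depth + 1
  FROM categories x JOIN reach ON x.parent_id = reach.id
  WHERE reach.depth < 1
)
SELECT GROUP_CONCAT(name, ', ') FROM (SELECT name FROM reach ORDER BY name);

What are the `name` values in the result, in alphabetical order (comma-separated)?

History, Music, SciFi, Toys

Base: id=8 (History) at depth 0.
Iteration 1: rows with parent_id in {8} -> SciFi (id 9, depth 1), Music (id 10, depth 1), Toys (id 12, depth 1).
Iteration 2: depth < 1 fails for all current rows; recursion stops.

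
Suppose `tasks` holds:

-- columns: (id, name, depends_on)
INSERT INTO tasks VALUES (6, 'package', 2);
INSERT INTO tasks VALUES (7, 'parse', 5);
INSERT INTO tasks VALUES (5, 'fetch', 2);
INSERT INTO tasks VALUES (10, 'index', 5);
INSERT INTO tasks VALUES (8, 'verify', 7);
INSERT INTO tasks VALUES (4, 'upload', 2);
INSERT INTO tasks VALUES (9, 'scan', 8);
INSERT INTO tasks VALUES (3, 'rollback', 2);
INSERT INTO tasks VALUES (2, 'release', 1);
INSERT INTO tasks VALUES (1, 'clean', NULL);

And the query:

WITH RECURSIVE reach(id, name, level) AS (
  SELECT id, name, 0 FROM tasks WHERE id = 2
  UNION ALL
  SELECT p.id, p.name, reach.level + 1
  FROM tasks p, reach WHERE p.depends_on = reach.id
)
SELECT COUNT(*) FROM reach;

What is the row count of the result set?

Base: id=2 (release) at level 0.
Iteration 1: rows with depends_on in {2} -> rollback (id 3, level 1), upload (id 4, level 1), fetch (id 5, level 1), package (id 6, level 1).
Iteration 2: rows with depends_on in {3,4,5,6} -> parse (id 7, level 2), index (id 10, level 2).
Iteration 3: rows with depends_on in {7,10} -> verify (id 8, level 3).
Iteration 4: rows with depends_on in {8} -> scan (id 9, level 4).
Iteration 5: no rows with depends_on in {9}; recursion stops.
Total rows emitted: 9.

9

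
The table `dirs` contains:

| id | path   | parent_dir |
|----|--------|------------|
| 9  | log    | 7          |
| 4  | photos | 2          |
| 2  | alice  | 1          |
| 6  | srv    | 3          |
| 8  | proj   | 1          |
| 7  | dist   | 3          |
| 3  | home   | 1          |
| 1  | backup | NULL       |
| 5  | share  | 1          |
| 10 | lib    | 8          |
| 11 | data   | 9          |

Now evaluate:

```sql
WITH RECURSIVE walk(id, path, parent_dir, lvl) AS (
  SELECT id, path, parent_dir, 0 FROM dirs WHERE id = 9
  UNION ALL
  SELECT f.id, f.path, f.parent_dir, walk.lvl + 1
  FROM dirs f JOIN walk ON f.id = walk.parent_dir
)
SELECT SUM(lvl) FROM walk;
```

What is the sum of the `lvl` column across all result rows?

6

Base: id=9 (log), parent_dir=7, lvl 0.
Iteration 1: join on id=7 -> dist (id 7, parent_dir=3, lvl 1).
Iteration 2: join on id=3 -> home (id 3, parent_dir=1, lvl 2).
Iteration 3: join on id=1 -> backup (id 1, parent_dir=NULL, lvl 3).
Iteration 4: parent_dir is NULL; no match; recursion stops.
SUM(lvl) = 0 + 1 + 2 + 3 = 6.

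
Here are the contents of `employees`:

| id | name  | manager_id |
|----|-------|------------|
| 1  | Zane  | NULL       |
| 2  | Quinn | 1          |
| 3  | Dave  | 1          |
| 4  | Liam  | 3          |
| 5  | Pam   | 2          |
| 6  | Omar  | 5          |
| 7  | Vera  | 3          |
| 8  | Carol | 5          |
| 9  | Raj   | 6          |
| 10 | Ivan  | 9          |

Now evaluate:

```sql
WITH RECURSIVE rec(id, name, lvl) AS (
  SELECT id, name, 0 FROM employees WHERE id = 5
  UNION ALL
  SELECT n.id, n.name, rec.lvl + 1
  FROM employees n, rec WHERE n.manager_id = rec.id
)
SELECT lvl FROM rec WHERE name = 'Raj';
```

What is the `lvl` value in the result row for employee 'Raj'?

2

Base: id=5 (Pam) at lvl 0.
Iteration 1: rows with manager_id in {5} -> Omar (id 6, lvl 1), Carol (id 8, lvl 1).
Iteration 2: rows with manager_id in {6,8} -> Raj (id 9, lvl 2).
Iteration 3: rows with manager_id in {9} -> Ivan (id 10, lvl 3).
Iteration 4: no rows with manager_id in {10}; recursion stops.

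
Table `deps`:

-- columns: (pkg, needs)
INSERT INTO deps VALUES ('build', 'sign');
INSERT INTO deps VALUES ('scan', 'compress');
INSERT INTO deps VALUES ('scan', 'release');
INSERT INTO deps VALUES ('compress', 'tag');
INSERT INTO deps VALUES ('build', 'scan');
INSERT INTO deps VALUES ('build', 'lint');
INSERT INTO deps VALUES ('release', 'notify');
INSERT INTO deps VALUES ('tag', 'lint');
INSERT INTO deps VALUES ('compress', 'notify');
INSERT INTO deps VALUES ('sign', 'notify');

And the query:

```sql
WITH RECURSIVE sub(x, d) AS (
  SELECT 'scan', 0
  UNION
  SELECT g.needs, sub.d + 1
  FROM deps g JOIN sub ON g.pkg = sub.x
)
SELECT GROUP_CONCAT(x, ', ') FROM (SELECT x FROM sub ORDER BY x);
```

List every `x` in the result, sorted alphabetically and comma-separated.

compress, lint, notify, release, scan, tag

Base: (scan, d=0).
Iteration 1: edges from {scan} -> (compress, d=1), (release, d=1).
Iteration 2: edges from {compress,release} -> (notify, d=2), (tag, d=2). [UNION drops 1 duplicate row(s)]
Iteration 3: edges from {notify,tag} -> (lint, d=3).
Iteration 4: no outgoing edges from {lint}; recursion stops.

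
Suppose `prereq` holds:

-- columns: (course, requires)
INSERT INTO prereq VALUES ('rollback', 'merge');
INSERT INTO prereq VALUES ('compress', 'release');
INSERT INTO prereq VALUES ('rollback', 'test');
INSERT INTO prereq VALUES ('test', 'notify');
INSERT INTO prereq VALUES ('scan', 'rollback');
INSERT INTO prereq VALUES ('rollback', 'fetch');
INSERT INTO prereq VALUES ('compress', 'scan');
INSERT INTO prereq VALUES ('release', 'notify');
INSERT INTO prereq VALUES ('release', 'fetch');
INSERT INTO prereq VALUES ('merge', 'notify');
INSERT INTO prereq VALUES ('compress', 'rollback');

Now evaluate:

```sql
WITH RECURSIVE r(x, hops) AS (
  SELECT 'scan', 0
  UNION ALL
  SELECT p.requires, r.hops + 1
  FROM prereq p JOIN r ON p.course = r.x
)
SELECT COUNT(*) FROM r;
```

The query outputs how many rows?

7

Base: (scan, hops=0).
Iteration 1: edges from {scan} -> (rollback, hops=1).
Iteration 2: edges from {rollback} -> (fetch, hops=2), (merge, hops=2), (test, hops=2).
Iteration 3: edges from {fetch,merge,test} -> (notify, hops=3) x2. [UNION ALL keeps all 2 new rows, including repeats]
Iteration 4: no outgoing edges from {notify}; recursion stops.
Total rows emitted: 7.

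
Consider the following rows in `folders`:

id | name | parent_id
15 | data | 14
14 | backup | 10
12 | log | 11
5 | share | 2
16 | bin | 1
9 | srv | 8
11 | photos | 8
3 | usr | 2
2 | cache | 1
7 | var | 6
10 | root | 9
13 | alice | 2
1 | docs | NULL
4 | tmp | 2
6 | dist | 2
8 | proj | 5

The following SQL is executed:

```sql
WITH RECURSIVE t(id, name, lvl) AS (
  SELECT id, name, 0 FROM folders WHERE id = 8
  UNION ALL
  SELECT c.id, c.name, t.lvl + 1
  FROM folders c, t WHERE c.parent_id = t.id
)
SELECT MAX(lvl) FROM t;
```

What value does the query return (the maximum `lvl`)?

Base: id=8 (proj) at lvl 0.
Iteration 1: rows with parent_id in {8} -> srv (id 9, lvl 1), photos (id 11, lvl 1).
Iteration 2: rows with parent_id in {9,11} -> root (id 10, lvl 2), log (id 12, lvl 2).
Iteration 3: rows with parent_id in {10,12} -> backup (id 14, lvl 3).
Iteration 4: rows with parent_id in {14} -> data (id 15, lvl 4).
Iteration 5: no rows with parent_id in {15}; recursion stops.
lvl values: 0, 1, 1, 2, 2, 3, 4; the maximum is 4.

4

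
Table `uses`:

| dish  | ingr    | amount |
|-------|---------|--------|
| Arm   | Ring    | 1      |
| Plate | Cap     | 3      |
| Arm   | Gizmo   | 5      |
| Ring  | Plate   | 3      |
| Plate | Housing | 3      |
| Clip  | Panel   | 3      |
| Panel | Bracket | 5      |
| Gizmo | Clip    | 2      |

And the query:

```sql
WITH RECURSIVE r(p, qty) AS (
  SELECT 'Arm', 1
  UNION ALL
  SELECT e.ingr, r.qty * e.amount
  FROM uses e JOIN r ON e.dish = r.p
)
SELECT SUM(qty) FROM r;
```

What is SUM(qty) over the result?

Base: (Arm, qty=1).
Iteration 1: components of {Arm} -> Gizmo = 1*5 = 5, Ring = 1*1 = 1.
Iteration 2: components of {Gizmo,Ring} -> Clip = 5*2 = 10, Plate = 1*3 = 3.
Iteration 3: components of {Clip,Plate} -> Cap = 3*3 = 9, Housing = 3*3 = 9, Panel = 10*3 = 30.
Iteration 4: components of {Cap,Housing,Panel} -> Bracket = 30*5 = 150.
Iteration 5: no further components; recursion stops.
SUM(qty) = 1 + 1 + 5 + 3 + 10 + 9 + 9 + 30 + 150 = 218.

218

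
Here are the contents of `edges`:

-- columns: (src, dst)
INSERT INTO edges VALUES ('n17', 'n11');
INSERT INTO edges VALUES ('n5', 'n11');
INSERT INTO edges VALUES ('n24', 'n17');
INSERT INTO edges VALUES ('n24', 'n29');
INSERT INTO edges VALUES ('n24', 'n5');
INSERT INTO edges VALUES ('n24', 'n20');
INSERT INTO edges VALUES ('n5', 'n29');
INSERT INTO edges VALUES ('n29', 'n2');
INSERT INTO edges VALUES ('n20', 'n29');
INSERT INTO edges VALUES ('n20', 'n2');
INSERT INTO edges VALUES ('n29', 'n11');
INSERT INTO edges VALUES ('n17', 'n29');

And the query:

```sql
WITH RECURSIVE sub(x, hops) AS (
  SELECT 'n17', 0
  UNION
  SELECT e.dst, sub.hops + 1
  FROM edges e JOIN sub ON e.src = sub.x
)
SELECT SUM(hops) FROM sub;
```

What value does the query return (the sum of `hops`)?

6

Base: (n17, hops=0).
Iteration 1: edges from {n17} -> (n11, hops=1), (n29, hops=1).
Iteration 2: edges from {n11,n29} -> (n11, hops=2), (n2, hops=2).
Iteration 3: no outgoing edges from {n11,n2}; recursion stops.
SUM(hops) = 0 + 1 + 1 + 2 + 2 = 6.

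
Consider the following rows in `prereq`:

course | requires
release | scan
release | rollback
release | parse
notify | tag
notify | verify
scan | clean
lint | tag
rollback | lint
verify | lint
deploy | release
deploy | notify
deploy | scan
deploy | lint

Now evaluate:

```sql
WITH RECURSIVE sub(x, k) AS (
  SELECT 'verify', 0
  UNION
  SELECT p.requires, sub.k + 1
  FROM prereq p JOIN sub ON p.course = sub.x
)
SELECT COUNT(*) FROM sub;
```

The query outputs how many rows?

3

Base: (verify, k=0).
Iteration 1: edges from {verify} -> (lint, k=1).
Iteration 2: edges from {lint} -> (tag, k=2).
Iteration 3: no outgoing edges from {tag}; recursion stops.
Total rows emitted: 3.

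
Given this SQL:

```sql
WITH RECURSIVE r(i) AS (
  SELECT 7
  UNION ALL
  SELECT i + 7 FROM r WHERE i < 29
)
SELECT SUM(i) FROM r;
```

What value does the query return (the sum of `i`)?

Base: i=7.
Iteration 1: 7 < 29 holds -> i = 7 + 7 = 14.
Iteration 2: 14 < 29 holds -> i = 14 + 7 = 21.
Iteration 3: 21 < 29 holds -> i = 21 + 7 = 28.
Iteration 4: 28 < 29 holds -> i = 28 + 7 = 35.
Iteration 5: 35 < 29 fails; recursion stops.
SUM(i) = 7 + 14 + 21 + 28 + 35 = 105.

105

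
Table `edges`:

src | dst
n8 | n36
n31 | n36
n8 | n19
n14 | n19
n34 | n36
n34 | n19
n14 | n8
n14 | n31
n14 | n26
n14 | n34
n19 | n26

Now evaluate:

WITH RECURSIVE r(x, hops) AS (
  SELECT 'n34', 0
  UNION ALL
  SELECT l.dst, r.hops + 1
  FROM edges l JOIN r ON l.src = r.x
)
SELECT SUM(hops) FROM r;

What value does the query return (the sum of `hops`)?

Base: (n34, hops=0).
Iteration 1: edges from {n34} -> (n19, hops=1), (n36, hops=1).
Iteration 2: edges from {n19,n36} -> (n26, hops=2).
Iteration 3: no outgoing edges from {n26}; recursion stops.
SUM(hops) = 0 + 1 + 1 + 2 = 4.

4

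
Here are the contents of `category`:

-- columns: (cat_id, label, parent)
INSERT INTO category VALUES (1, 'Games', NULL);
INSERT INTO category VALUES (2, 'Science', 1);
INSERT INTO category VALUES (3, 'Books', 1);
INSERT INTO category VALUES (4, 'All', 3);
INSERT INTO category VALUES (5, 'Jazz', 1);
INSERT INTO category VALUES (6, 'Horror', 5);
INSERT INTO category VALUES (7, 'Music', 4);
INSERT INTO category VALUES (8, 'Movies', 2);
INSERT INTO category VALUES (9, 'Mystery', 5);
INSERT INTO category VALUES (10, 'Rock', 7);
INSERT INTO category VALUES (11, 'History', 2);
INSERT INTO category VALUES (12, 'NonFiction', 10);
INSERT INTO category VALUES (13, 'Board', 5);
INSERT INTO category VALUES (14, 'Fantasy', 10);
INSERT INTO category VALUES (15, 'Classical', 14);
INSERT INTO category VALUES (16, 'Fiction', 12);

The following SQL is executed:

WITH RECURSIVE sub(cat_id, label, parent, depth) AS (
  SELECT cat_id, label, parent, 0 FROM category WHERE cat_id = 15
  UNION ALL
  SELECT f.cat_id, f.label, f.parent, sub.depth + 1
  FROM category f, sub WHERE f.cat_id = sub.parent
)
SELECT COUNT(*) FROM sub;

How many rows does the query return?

7

Base: cat_id=15 (Classical), parent=14, depth 0.
Iteration 1: join on cat_id=14 -> Fantasy (id 14, parent=10, depth 1).
Iteration 2: join on cat_id=10 -> Rock (id 10, parent=7, depth 2).
Iteration 3: join on cat_id=7 -> Music (id 7, parent=4, depth 3).
Iteration 4: join on cat_id=4 -> All (id 4, parent=3, depth 4).
Iteration 5: join on cat_id=3 -> Books (id 3, parent=1, depth 5).
Iteration 6: join on cat_id=1 -> Games (id 1, parent=NULL, depth 6).
Iteration 7: parent is NULL; no match; recursion stops.
Total rows emitted: 7.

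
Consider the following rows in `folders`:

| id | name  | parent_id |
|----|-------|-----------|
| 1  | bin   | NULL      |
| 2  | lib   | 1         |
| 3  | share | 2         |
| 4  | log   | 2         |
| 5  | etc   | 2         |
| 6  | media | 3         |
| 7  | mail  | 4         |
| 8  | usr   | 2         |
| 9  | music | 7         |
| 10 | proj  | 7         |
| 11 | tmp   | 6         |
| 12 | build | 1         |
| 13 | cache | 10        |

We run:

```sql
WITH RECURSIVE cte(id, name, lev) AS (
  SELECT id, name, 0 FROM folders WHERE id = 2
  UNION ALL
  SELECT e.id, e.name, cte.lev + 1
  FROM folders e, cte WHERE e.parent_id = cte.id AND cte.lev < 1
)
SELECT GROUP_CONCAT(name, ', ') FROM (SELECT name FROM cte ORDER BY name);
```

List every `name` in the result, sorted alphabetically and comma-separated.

etc, lib, log, share, usr

Base: id=2 (lib) at lev 0.
Iteration 1: rows with parent_id in {2} -> share (id 3, lev 1), log (id 4, lev 1), etc (id 5, lev 1), usr (id 8, lev 1).
Iteration 2: lev < 1 fails for all current rows; recursion stops.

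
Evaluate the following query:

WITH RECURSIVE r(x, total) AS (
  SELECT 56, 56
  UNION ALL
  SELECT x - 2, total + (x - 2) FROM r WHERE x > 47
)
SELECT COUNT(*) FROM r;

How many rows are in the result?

Base: x=56, total=56.
Iteration 1: 56 > 47 holds -> x = 56 - 2 = 54, total = 56 + 54 = 110.
Iteration 2: 54 > 47 holds -> x = 54 - 2 = 52, total = 110 + 52 = 162.
Iteration 3: 52 > 47 holds -> x = 52 - 2 = 50, total = 162 + 50 = 212.
Iteration 4: 50 > 47 holds -> x = 50 - 2 = 48, total = 212 + 48 = 260.
Iteration 5: 48 > 47 holds -> x = 48 - 2 = 46, total = 260 + 46 = 306.
Iteration 6: 46 > 47 fails; recursion stops.
Total rows emitted: 6.

6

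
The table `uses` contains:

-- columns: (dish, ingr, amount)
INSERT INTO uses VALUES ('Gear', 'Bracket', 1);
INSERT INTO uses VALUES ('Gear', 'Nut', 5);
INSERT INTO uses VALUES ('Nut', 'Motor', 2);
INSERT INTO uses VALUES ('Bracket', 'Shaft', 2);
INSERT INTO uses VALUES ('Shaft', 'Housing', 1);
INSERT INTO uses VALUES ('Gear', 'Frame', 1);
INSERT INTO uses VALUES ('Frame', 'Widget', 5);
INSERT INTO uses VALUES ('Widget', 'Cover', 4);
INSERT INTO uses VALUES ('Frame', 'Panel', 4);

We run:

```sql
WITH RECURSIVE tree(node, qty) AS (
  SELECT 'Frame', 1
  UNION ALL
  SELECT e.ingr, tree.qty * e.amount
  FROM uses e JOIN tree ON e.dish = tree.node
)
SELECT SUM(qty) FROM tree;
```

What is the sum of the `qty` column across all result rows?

Base: (Frame, qty=1).
Iteration 1: components of {Frame} -> Panel = 1*4 = 4, Widget = 1*5 = 5.
Iteration 2: components of {Panel,Widget} -> Cover = 5*4 = 20.
Iteration 3: no further components; recursion stops.
SUM(qty) = 1 + 5 + 4 + 20 = 30.

30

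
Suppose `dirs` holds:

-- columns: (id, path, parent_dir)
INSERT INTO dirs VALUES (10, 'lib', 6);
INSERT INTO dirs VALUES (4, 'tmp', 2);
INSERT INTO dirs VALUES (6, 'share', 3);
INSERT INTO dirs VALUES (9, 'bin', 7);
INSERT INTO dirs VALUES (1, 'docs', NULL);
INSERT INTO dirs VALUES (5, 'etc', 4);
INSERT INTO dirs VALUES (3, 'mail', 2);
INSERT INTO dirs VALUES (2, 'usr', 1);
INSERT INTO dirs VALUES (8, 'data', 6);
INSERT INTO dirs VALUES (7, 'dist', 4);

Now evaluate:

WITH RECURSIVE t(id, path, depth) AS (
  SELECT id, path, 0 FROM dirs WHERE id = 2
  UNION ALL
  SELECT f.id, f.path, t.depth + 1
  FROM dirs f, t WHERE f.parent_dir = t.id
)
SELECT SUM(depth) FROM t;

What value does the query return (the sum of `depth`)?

Base: id=2 (usr) at depth 0.
Iteration 1: rows with parent_dir in {2} -> mail (id 3, depth 1), tmp (id 4, depth 1).
Iteration 2: rows with parent_dir in {3,4} -> etc (id 5, depth 2), share (id 6, depth 2), dist (id 7, depth 2).
Iteration 3: rows with parent_dir in {5,6,7} -> data (id 8, depth 3), bin (id 9, depth 3), lib (id 10, depth 3).
Iteration 4: no rows with parent_dir in {8,9,10}; recursion stops.
SUM(depth) = 0 + 1 + 1 + 2 + 2 + 2 + 3 + 3 + 3 = 17.

17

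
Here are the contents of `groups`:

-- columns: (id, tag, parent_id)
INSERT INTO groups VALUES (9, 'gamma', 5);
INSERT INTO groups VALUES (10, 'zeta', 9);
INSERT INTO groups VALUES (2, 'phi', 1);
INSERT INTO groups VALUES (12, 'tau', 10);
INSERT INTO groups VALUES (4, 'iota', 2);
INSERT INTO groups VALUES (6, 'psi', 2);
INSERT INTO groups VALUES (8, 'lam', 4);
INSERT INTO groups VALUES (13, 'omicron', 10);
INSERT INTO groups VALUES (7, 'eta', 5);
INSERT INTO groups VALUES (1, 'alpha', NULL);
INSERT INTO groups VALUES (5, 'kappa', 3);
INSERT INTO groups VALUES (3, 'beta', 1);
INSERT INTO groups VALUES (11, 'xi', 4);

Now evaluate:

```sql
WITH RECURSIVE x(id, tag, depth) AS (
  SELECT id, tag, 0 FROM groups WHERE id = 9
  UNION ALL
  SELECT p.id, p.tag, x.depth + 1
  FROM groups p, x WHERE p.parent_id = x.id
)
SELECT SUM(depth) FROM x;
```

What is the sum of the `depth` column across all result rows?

5

Base: id=9 (gamma) at depth 0.
Iteration 1: rows with parent_id in {9} -> zeta (id 10, depth 1).
Iteration 2: rows with parent_id in {10} -> tau (id 12, depth 2), omicron (id 13, depth 2).
Iteration 3: no rows with parent_id in {12,13}; recursion stops.
SUM(depth) = 0 + 1 + 2 + 2 = 5.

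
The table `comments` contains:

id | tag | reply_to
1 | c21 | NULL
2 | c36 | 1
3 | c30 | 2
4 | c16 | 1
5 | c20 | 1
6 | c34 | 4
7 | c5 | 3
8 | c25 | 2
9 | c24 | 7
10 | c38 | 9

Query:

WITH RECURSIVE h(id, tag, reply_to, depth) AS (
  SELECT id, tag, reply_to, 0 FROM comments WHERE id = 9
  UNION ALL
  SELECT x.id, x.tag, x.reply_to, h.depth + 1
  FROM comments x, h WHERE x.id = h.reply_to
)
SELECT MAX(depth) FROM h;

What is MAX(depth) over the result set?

4

Base: id=9 (c24), reply_to=7, depth 0.
Iteration 1: join on id=7 -> c5 (id 7, reply_to=3, depth 1).
Iteration 2: join on id=3 -> c30 (id 3, reply_to=2, depth 2).
Iteration 3: join on id=2 -> c36 (id 2, reply_to=1, depth 3).
Iteration 4: join on id=1 -> c21 (id 1, reply_to=NULL, depth 4).
Iteration 5: reply_to is NULL; no match; recursion stops.
depth values: 0, 1, 2, 3, 4; the maximum is 4.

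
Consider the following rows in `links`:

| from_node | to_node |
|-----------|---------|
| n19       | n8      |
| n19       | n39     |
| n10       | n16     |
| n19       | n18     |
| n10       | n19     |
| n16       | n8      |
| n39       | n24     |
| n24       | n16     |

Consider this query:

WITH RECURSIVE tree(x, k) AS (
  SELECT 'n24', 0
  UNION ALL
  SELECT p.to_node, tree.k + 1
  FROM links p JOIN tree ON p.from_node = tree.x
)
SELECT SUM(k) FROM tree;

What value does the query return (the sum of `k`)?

Base: (n24, k=0).
Iteration 1: edges from {n24} -> (n16, k=1).
Iteration 2: edges from {n16} -> (n8, k=2).
Iteration 3: no outgoing edges from {n8}; recursion stops.
SUM(k) = 0 + 1 + 2 = 3.

3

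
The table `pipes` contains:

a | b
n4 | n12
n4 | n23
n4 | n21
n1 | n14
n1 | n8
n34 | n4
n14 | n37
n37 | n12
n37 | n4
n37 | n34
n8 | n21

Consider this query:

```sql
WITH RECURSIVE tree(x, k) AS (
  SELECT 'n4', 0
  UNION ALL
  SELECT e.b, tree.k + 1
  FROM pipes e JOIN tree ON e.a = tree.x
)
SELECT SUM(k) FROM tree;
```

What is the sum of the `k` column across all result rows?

3

Base: (n4, k=0).
Iteration 1: edges from {n4} -> (n12, k=1), (n21, k=1), (n23, k=1).
Iteration 2: no outgoing edges from {n12,n21,n23}; recursion stops.
SUM(k) = 0 + 1 + 1 + 1 = 3.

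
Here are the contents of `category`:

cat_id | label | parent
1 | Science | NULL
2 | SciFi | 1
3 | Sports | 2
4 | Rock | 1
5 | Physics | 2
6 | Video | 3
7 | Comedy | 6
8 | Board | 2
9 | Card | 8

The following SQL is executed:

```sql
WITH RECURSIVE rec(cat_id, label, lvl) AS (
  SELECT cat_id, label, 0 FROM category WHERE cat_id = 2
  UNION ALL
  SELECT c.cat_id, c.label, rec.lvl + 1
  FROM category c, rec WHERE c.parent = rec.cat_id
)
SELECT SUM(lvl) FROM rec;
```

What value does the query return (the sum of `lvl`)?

Base: cat_id=2 (SciFi) at lvl 0.
Iteration 1: rows with parent in {2} -> Sports (id 3, lvl 1), Physics (id 5, lvl 1), Board (id 8, lvl 1).
Iteration 2: rows with parent in {3,5,8} -> Video (id 6, lvl 2), Card (id 9, lvl 2).
Iteration 3: rows with parent in {6,9} -> Comedy (id 7, lvl 3).
Iteration 4: no rows with parent in {7}; recursion stops.
SUM(lvl) = 0 + 1 + 1 + 1 + 2 + 2 + 3 = 10.

10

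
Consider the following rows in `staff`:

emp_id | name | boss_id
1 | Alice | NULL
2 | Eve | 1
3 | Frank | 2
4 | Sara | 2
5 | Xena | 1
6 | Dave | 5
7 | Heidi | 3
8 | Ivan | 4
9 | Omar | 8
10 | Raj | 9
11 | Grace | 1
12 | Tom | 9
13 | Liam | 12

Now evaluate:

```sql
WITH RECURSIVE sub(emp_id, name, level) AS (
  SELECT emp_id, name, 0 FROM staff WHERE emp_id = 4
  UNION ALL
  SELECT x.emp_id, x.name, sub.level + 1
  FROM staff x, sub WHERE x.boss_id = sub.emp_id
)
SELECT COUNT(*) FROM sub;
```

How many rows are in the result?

6

Base: emp_id=4 (Sara) at level 0.
Iteration 1: rows with boss_id in {4} -> Ivan (id 8, level 1).
Iteration 2: rows with boss_id in {8} -> Omar (id 9, level 2).
Iteration 3: rows with boss_id in {9} -> Raj (id 10, level 3), Tom (id 12, level 3).
Iteration 4: rows with boss_id in {10,12} -> Liam (id 13, level 4).
Iteration 5: no rows with boss_id in {13}; recursion stops.
Total rows emitted: 6.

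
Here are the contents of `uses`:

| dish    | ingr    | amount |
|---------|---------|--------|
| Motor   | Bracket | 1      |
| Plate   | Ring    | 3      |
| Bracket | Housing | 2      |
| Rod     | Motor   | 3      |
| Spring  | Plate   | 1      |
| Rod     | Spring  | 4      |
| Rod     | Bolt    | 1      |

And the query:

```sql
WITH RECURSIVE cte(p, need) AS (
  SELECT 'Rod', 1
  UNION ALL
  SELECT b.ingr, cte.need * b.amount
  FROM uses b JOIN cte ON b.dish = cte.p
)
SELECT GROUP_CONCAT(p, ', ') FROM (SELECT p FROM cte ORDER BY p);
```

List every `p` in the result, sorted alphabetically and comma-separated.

Bolt, Bracket, Housing, Motor, Plate, Ring, Rod, Spring

Base: (Rod, need=1).
Iteration 1: components of {Rod} -> Bolt = 1*1 = 1, Motor = 1*3 = 3, Spring = 1*4 = 4.
Iteration 2: components of {Bolt,Motor,Spring} -> Bracket = 3*1 = 3, Plate = 4*1 = 4.
Iteration 3: components of {Bracket,Plate} -> Housing = 3*2 = 6, Ring = 4*3 = 12.
Iteration 4: no further components; recursion stops.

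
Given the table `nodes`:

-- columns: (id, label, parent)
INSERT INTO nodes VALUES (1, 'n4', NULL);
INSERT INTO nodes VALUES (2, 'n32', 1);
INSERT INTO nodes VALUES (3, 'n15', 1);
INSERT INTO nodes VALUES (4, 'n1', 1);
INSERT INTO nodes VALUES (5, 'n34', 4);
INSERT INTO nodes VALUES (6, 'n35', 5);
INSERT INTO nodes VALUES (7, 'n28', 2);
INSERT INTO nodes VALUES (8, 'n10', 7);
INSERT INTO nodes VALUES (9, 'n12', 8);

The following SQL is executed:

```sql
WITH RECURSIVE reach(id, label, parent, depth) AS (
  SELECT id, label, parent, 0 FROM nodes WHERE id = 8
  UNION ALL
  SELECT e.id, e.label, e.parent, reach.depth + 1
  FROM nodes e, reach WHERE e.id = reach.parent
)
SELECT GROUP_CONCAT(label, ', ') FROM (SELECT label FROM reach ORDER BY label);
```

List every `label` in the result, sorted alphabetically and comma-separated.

Base: id=8 (n10), parent=7, depth 0.
Iteration 1: join on id=7 -> n28 (id 7, parent=2, depth 1).
Iteration 2: join on id=2 -> n32 (id 2, parent=1, depth 2).
Iteration 3: join on id=1 -> n4 (id 1, parent=NULL, depth 3).
Iteration 4: parent is NULL; no match; recursion stops.

n10, n28, n32, n4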